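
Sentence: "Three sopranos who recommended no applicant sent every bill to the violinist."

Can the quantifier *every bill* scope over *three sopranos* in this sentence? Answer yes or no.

Yes

The relative clause *who recommended no applicant* modifies *three sopranos*, but *every bill* is not inside that relative clause — it is an argument of the matrix verb.
Nothing blocks QR of the lower DP to a position above the higher one, so inverse scope is available.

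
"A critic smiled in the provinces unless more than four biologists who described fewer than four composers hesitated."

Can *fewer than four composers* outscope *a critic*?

The DP *fewer than four composers* is contained in the relative clause *who described fewer than four composers*, which is itself inside the adjunct *unless more than four biologists who described fewer than four composers hesitated*.
Two island boundaries intervene — the relative clause and the adjunct. Either alone would block QR.
So *fewer than four composers* cannot raise to a position above *a critic*.
(Only the surface reading survives: one fixed critic with respect to all the relevant composers.)

No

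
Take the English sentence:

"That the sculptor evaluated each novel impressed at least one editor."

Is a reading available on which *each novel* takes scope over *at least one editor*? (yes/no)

No

*each novel* is embedded in the sentential subject *that the sculptor evaluated each novel*.
The Sentential Subject Constraint rules out raising the quantifier out of the that-clause subject.
So *each novel* cannot raise to a position above *at least one editor*.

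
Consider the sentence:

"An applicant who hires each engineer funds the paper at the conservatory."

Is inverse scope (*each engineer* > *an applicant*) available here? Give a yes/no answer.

No

*each engineer* is embedded in the relative clause *who hires each engineer*.
Relative clauses block scope extraction: QR cannot target a position outside the modified NP.
So *each engineer* cannot raise to a position above *an applicant*.
(Only the surface reading survives: one fixed applicant with respect to all the relevant engineers.)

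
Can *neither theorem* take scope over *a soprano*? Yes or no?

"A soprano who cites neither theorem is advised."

No

The target quantifier *neither theorem* is part of the relative clause *who cites neither theorem*.
Relative clauses block scope extraction: QR cannot target a position outside the modified NP.
There is no licit LF on which *neither theorem* c-commands *a soprano*.
(Only the surface reading survives: one fixed soprano with respect to all the relevant theorems.)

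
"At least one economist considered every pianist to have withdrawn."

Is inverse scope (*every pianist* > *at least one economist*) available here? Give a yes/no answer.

This is an ECM construction: *every pianist* is the infinitival subject, Case-marked by the matrix verb, and the infinitive is transparent for QR.
Ordinary QR to a clause-peripheral position gives the wide-scope LF for the lower DP.
So *every pianist* > *at least one economist* is among the available readings.

Yes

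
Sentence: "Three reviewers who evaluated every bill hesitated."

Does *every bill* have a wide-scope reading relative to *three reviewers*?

No

*every bill* occurs within the relative clause *who evaluated every bill*.
Relative clauses block scope extraction: QR cannot target a position outside the modified NP.
Hence only narrow scope for *every bill* (under *three reviewers*) survives.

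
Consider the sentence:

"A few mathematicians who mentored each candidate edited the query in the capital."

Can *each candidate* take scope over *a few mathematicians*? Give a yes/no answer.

No

*each candidate* occurs within the relative clause *who mentored each candidate*.
A relative clause is a scope island — quantifier raising cannot cross its boundary.
So the wide-scope reading for *each candidate* is blocked.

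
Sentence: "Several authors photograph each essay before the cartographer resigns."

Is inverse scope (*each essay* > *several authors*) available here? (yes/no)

Yes

*each essay* is a matrix argument; the adjunct is an island but the target quantifier is outside it.
Clause-internal QR can adjoin the lower DP above the subject, yielding the inverse reading.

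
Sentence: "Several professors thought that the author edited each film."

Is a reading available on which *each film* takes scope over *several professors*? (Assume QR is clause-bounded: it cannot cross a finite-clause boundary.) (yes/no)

The DP *each film* is contained in the finite complement clause *that the author edited each film*.
Finite CP is the ceiling for QR here, by assumption.
So the wide-scope reading for *each film* is blocked.

No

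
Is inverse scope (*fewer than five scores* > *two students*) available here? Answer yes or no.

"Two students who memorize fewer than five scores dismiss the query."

No

The target quantifier *fewer than five scores* is part of the relative clause *who memorize fewer than five scores*.
Relative clauses block scope extraction: QR cannot target a position outside the modified NP.
Hence only narrow scope for *fewer than five scores* (under *two students*) survives.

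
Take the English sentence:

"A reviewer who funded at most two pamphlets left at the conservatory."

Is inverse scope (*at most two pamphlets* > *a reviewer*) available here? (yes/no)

No

The DP *at most two pamphlets* is contained in the relative clause *who funded at most two pamphlets*.
Quantifiers inside a relative clause are trapped there; the RC boundary blocks QR.
So *at most two pamphlets* cannot raise to a position above *a reviewer*.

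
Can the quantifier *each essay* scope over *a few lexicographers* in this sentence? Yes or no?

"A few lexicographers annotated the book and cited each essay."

*each essay* is embedded in one conjunct of the coordinate structure (*cited each essay*).
Asymmetric QR out of one conjunct violates the Coordinate Structure Constraint.
So the wide-scope reading for *each essay* is blocked.

No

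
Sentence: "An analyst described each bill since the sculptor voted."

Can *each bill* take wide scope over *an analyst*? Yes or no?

*each bill* is a matrix argument; the adjunct is an island but the target quantifier is outside it.
Ordinary QR to a clause-peripheral position gives the wide-scope LF for the lower DP.
Both orderings are possible: *an analyst* > *each bill* and *each bill* > *an analyst*.

Yes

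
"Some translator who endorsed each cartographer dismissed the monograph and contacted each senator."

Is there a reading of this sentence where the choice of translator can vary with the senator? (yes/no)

The paraphrase describes the scope ordering *each senator* > *some translator*.
The DP *each senator* is contained in one conjunct of the coordinate structure (*contacted each senator*).
QR out of a conjunct would have to apply non-ATB, which the CSC forbids.
So *each senator* cannot raise to a position above *some translator*.
(Only the surface reading survives: one fixed translator with respect to all the relevant senators.)

No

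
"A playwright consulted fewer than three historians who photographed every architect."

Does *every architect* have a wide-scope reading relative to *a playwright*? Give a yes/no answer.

No

*every architect* occurs within the relative clause *who photographed every architect* modifying *fewer than three historians*.
Relative clauses block scope extraction: QR cannot target a position outside the modified NP.
The inverse ordering *every architect* > *a playwright* is therefore underivable.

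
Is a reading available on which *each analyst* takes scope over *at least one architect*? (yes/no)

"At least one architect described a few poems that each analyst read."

No

*each analyst* sits inside the relative clause *that each analyst read* modifying *a few poems*.
The relative clause forms an island for QR, so the quantifier is confined to the head noun's restrictor.
The inverse ordering *each analyst* > *at least one architect* is therefore underivable.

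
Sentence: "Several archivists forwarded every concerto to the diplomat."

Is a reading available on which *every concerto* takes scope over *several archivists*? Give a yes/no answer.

*every concerto* and *several archivists* are in the same minimal clause.
QR within a single clause is free, so the lower quantifier may take scope over the higher one.
So *every concerto* > *several archivists* is among the available readings.

Yes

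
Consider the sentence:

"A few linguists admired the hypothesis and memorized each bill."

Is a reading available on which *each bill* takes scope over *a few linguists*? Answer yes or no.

*each bill* occurs within one conjunct of the coordinate structure (*memorized each bill*).
QR out of a conjunct would have to apply non-ATB, which the CSC forbids.
Hence only narrow scope for *each bill* (under *a few linguists*) survives.

No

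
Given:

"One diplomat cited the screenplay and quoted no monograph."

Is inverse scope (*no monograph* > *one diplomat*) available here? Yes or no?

No

The target quantifier *no monograph* is part of one conjunct of the coordinate structure (*quoted no monograph*).
Coordinate structures are islands for non-across-the-board movement, QR included.
There is no licit LF on which *no monograph* c-commands *one diplomat*.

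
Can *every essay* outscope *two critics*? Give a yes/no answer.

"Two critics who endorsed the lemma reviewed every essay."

*every essay* is a matrix argument; only *two critics* is modified by the relative clause *who endorsed the lemma*, so the RC island is irrelevant to the target quantifier.
With no island boundary between them, the object can take inverse scope over the subject via ordinary QR within the clause.

Yes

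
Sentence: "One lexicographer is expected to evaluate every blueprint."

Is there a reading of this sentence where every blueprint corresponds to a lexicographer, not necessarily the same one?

Yes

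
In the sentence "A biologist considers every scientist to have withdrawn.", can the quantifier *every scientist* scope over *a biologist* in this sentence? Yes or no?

Yes

*every scientist* is an ECM subject; ECM complements are not islands, and the embedded quantifier may take matrix scope.
Ordinary QR to a clause-peripheral position gives the wide-scope LF for the lower DP.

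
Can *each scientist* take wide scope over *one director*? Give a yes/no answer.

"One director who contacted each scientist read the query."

*each scientist* is embedded in the relative clause *who contacted each scientist*.
QR out of a relative clause is ruled out by the relative-clause island constraint.
So the wide-scope reading for *each scientist* is blocked.

No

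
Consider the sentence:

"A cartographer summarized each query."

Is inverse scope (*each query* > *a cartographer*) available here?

Both DPs are arguments of the same predicate; there is no clause or island boundary between them.
Since no island is crossed, the inverse ordering is licensed alongside surface scope.
The sentence is scopally ambiguous between *a cartographer* > *each query* and *each query* > *a cartographer*.

Yes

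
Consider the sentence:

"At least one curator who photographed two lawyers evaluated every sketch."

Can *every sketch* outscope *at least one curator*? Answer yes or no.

Yes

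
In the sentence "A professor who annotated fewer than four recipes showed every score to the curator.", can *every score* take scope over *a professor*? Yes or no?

The RC *who annotated fewer than four recipes* is an island, but *every score* is not inside it — it is the matrix object, a clausemate of *a professor*.
Nothing blocks QR of the lower DP to a position above the higher one, so inverse scope is available.

Yes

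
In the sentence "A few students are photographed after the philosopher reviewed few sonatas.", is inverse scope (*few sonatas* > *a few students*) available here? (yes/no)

No

*few sonatas* sits inside the adjunct clause *after the philosopher reviewed few sonatas*.
Adjuncts are opaque for quantifier raising; a quantifier in an adjunct stays inside it.
There is no licit LF on which *few sonatas* c-commands *a few students*.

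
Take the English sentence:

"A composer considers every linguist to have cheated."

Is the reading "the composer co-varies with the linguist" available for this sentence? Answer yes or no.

The paraphrase describes the scope ordering *every linguist* > *a composer*.
This is an ECM construction: *every linguist* is the infinitival subject, Case-marked by the matrix verb, and the infinitive is transparent for QR.
Ordinary QR to a clause-peripheral position gives the wide-scope LF for the lower DP.

Yes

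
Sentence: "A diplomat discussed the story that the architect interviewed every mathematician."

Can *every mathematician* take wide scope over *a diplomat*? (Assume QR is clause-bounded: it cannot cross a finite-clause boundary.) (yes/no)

No

Structurally, *every mathematician* is inside the complex NP *the story that the architect interviewed every mathematician*.
The complex NP is opaque for QR — the quantifier is frozen inside the noun's complement.
*every mathematician* > *a diplomat* would require crossing that boundary, which is illicit.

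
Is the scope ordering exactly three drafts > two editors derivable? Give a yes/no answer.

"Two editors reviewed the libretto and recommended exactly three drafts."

*exactly three drafts* is embedded in one conjunct of the coordinate structure (*recommended exactly three drafts*).
Asymmetric QR out of one conjunct violates the Coordinate Structure Constraint.
So *exactly three drafts* cannot raise high enough to outscope *two editors*; only the surface ordering *two editors* > *exactly three drafts* is available.

No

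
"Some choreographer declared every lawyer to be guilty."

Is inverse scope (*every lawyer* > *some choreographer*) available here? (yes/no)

*every lawyer* is the subject of an ECM infinitive — the infinitival complement of an ECM verb is not a scope island, so *every lawyer* can raise into the matrix clause.
Ordinary QR to a clause-peripheral position gives the wide-scope LF for the lower DP.
So *every lawyer* > *some choreographer* is among the available readings.

Yes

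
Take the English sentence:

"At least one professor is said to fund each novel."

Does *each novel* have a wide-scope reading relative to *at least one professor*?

Yes

*each novel* is the object of the infinitival complement of a raising predicate; raising infinitives are transparent for QR, so the two DPs are in effect clausemates.
With no island boundary between them, the object can take inverse scope over the subject via ordinary QR within the clause.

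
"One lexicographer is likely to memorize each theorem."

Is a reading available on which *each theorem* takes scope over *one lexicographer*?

*each theorem* is inside a raising infinitive, which is transparent to QR (no CP barrier), so it behaves as a matrix argument.
QR within a single clause is free, so the lower quantifier may take scope over the higher one.

Yes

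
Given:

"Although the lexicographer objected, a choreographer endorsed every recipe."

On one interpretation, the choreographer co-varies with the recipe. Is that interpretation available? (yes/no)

The paraphrase describes the scope ordering *every recipe* > *a choreographer*.
Although there is an adjunct clause, *every recipe* is in the main clause, not inside the adjunct.
Ordinary QR to a clause-peripheral position gives the wide-scope LF for the lower DP.
The sentence is scopally ambiguous between *a choreographer* > *every recipe* and *every recipe* > *a choreographer*.

Yes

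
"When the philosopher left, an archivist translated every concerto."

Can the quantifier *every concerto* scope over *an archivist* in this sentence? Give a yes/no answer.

Neither queried DP is inside the adjunct, so the adjunct-island constraint does not apply.
Since no island is crossed, the inverse ordering is licensed alongside surface scope.

Yes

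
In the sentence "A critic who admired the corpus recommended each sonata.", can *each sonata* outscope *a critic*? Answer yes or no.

The RC *who admired the corpus* is an island, but *each sonata* is not inside it — it is the matrix object, a clausemate of *a critic*.
Nothing blocks QR of the lower DP to a position above the higher one, so inverse scope is available.
Both orderings are possible: *a critic* > *each sonata* and *each sonata* > *a critic*.

Yes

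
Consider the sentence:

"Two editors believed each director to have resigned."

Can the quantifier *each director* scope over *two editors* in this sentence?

The ECM infinitive is scope-transparent — *each director* is free to raise above *two editors*.
QR within a single clause is free, so the lower quantifier may take scope over the higher one.

Yes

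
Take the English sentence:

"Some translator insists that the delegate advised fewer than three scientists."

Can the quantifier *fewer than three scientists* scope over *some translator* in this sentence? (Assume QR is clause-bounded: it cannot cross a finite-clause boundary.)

No

The target quantifier *fewer than three scientists* is part of the finite complement clause *that the delegate advised fewer than three scientists*.
Finite CP is the ceiling for QR here, by assumption.
So *fewer than three scientists* cannot raise to a position above *some translator*.
(Only the surface reading survives: one fixed translator with respect to all the relevant scientists.)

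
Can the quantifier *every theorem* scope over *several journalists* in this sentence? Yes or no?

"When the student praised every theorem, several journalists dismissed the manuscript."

No

The target quantifier *every theorem* is part of the adjunct clause *when the student praised every theorem*.
Adjuncts are opaque for quantifier raising; a quantifier in an adjunct stays inside it.
*every theorem* > *several journalists* would require crossing that boundary, which is illicit.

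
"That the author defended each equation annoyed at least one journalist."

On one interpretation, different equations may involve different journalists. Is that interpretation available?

No

This is the *each equation* > *at least one journalist* reading.
Structurally, *each equation* is inside the sentential subject *that the author defended each equation*.
The subject-island constraint blocks QR out of a clausal subject.
The ordering *each equation* > *at least one journalist* is therefore underivable.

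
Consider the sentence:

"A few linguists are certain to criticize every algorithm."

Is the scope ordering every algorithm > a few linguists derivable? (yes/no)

*every algorithm* is inside a raising infinitive, which is transparent to QR (no CP barrier), so it behaves as a matrix argument.
Nothing blocks QR of the lower DP to a position above the higher one, so inverse scope is available.

Yes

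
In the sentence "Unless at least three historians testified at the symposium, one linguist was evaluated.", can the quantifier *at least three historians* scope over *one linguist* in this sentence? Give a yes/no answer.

*at least three historians* sits inside the adjunct clause *unless at least three historians testified at the symposium*.
Adjuncts are opaque for quantifier raising; a quantifier in an adjunct stays inside it.
So *at least three historians* cannot raise to a position above *one linguist*.

No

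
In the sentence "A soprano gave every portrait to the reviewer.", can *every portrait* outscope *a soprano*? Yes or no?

Yes

*every portrait* is the matrix object and *a soprano* the matrix subject; the two are clausemates.
Since no island is crossed, the inverse ordering is licensed alongside surface scope.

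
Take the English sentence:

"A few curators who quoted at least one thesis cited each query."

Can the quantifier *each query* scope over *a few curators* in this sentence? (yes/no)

The relative clause *who quoted at least one thesis* modifies *a few curators*, but *each query* is not inside that relative clause — it is an argument of the matrix verb.
No island intervenes, so both surface and inverse scope are derivable.
So *each query* > *a few curators* is among the available readings.

Yes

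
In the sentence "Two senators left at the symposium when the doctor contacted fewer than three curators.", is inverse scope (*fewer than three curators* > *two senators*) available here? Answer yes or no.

No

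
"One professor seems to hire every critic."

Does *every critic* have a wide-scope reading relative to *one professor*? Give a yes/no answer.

Yes

*every critic* is the object of the infinitival complement of a raising predicate; raising infinitives are transparent for QR, so the two DPs are in effect clausemates.
Ordinary QR to a clause-peripheral position gives the wide-scope LF for the lower DP.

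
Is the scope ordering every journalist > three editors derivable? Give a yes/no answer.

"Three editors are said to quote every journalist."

Yes

*every journalist* is the object of the infinitival complement of a raising predicate; raising infinitives are transparent for QR, so the two DPs are in effect clausemates.
With no island boundary between them, the object can take inverse scope over the subject via ordinary QR within the clause.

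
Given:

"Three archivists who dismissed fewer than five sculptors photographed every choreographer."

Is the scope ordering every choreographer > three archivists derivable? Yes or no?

Yes

The relative clause *who dismissed fewer than five sculptors* modifies *three archivists*, but *every choreographer* is not inside that relative clause — it is an argument of the matrix verb.
With no island boundary between them, the object can take inverse scope over the subject via ordinary QR within the clause.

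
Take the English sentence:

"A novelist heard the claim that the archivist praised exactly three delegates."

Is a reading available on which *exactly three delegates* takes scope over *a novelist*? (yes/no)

No

Structurally, *exactly three delegates* is inside the complex NP *the claim that the archivist praised exactly three delegates*.
A that-clause complement to a noun is an island; QR cannot cross the NP boundary.
So *exactly three delegates* cannot raise high enough to outscope *a novelist*; only the surface ordering *a novelist* > *exactly three delegates* is available.
(Only the surface reading survives: one fixed novelist with respect to all the relevant delegates.)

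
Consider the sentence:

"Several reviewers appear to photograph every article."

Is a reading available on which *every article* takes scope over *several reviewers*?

Yes

The matrix predicate is a raising verb, whose infinitival complement is not a scope island — *every article* can QR into the matrix clause.
No island intervenes, so both surface and inverse scope are derivable.
So *every article* > *several reviewers* is among the available readings.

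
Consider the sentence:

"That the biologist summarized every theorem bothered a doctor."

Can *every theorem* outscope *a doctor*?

The DP *every theorem* is contained in the sentential subject *that the biologist summarized every theorem*.
Clausal subjects are scope islands; QR from inside the subject into the matrix is barred.
So *every theorem* cannot raise to a position above *a doctor*.

No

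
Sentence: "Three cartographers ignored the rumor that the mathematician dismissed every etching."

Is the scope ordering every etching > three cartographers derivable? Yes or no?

The target quantifier *every etching* is part of the complex NP *the rumor that the mathematician dismissed every etching*.
The Complex NP Constraint bars QR out of the complement clause of a noun.
Hence only narrow scope for *every etching* (under *three cartographers*) survives.

No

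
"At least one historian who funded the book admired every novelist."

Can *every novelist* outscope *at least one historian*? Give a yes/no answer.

Yes

The RC *who funded the book* is an island, but *every novelist* is not inside it — it is the matrix object, a clausemate of *at least one historian*.
No island intervenes, so both surface and inverse scope are derivable.
The sentence is scopally ambiguous between *at least one historian* > *every novelist* and *every novelist* > *at least one historian*.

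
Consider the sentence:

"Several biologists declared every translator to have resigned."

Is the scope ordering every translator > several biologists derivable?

This is an ECM construction: *every translator* is the infinitival subject, Case-marked by the matrix verb, and the infinitive is transparent for QR.
No island intervenes, so both surface and inverse scope are derivable.
Both orderings are possible: *several biologists* > *every translator* and *every translator* > *several biologists*.

Yes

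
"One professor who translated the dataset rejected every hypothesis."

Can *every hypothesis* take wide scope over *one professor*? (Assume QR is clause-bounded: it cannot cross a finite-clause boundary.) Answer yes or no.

Yes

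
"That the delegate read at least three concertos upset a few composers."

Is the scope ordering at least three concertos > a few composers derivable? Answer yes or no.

*at least three concertos* is embedded in the sentential subject *that the delegate read at least three concertos*.
Clausal subjects are scope islands; QR from inside the subject into the matrix is barred.
So the wide-scope reading for *at least three concertos* is blocked.

No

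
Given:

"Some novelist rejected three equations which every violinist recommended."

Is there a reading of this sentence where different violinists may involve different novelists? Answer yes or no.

No

The described interpretation is the *every violinist* > *some novelist* scoping.
Structurally, *every violinist* is inside the relative clause *which every violinist recommended* modifying *three equations*.
The relative clause forms an island for QR, so the quantifier is confined to the head noun's restrictor.
So the wide-scope reading for *every violinist* is blocked.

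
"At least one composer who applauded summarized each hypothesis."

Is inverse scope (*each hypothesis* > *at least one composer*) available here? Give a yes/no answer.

Yes

Although the sentence contains a relative clause (*who applauded*), *each hypothesis* is outside it, in the matrix VP.
QR within a single clause is free, so the lower quantifier may take scope over the higher one.
The sentence is scopally ambiguous between *at least one composer* > *each hypothesis* and *each hypothesis* > *at least one composer*.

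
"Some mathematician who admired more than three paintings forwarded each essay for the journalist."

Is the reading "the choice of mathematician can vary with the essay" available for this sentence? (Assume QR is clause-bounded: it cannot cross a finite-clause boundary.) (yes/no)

Yes

The paraphrase describes the scope ordering *each essay* > *some mathematician*.
*each essay* is a matrix argument; only *some mathematician* is modified by the relative clause *who admired more than three paintings*, so the RC island is irrelevant to the target quantifier.
Ordinary QR to a clause-peripheral position gives the wide-scope LF for the lower DP.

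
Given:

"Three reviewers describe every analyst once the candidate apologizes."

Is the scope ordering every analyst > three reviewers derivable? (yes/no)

The adjunct clause does not contain *every analyst*, which is the matrix object.
With no island boundary between them, the object can take inverse scope over the subject via ordinary QR within the clause.

Yes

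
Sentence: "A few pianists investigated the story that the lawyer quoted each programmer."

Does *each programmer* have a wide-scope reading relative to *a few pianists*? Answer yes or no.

The target quantifier *each programmer* is part of the complex NP *the story that the lawyer quoted each programmer*.
Noun-complement clauses are scope islands (the Complex NP Constraint): a quantifier inside one cannot scope into the matrix.
*each programmer* is confined to the island and cannot take scope over *a few pianists*.

No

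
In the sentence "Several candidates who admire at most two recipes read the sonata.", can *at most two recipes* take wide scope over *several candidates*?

The DP *at most two recipes* is contained in the relative clause *who admire at most two recipes*.
Relative clauses block scope extraction: QR cannot target a position outside the modified NP.
So *at most two recipes* cannot raise to a position above *several candidates*.

No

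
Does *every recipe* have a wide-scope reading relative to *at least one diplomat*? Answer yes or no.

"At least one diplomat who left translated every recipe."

Yes

*every recipe* sits in the matrix clause, not in the relative clause on *at least one diplomat*.
Clause-internal QR can adjoin the lower DP above the subject, yielding the inverse reading.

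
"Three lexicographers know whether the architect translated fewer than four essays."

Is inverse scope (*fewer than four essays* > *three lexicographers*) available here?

No

The DP *fewer than four essays* is contained in the embedded question *whether the architect translated fewer than four essays*.
Embedded questions are wh-islands: a quantifier inside an indirect question cannot QR into the matrix clause.
*fewer than four essays* > *three lexicographers* would require crossing that boundary, which is illicit.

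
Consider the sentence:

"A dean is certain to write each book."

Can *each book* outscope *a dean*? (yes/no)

Yes

The matrix predicate is a raising verb, whose infinitival complement is not a scope island — *each book* can QR into the matrix clause.
QR within a single clause is free, so the lower quantifier may take scope over the higher one.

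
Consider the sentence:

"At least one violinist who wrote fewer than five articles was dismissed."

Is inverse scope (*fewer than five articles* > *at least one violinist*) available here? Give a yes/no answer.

No

*fewer than five articles* sits inside the relative clause *who wrote fewer than five articles*.
QR out of a relative clause is ruled out by the relative-clause island constraint.
So the wide-scope reading for *fewer than five articles* is blocked.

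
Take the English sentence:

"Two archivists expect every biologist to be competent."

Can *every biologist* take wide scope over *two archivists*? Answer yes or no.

*every biologist* is an ECM subject; ECM complements are not islands, and the embedded quantifier may take matrix scope.
Nothing blocks QR of the lower DP to a position above the higher one, so inverse scope is available.

Yes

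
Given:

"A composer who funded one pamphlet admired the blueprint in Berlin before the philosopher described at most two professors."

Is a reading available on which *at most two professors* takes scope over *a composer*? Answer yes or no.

*at most two professors* sits inside the adjunct clause *before the philosopher described at most two professors*.
The adjunct-island constraint bars QR out of an adverbial clause.
So the wide-scope reading for *at most two professors* is blocked.
(Only the surface reading survives: one fixed composer with respect to all the relevant professors.)

No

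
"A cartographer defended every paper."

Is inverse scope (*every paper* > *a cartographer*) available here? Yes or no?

*every paper* is the matrix object and *a cartographer* the matrix subject; the two are clausemates.
Nothing blocks QR of the lower DP to a position above the higher one, so inverse scope is available.

Yes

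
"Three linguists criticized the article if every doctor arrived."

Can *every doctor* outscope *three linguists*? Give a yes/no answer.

No

The DP *every doctor* is contained in the adjunct clause *if every doctor arrived*.
Adjuncts are opaque for quantifier raising; a quantifier in an adjunct stays inside it.
So the wide-scope reading for *every doctor* is blocked.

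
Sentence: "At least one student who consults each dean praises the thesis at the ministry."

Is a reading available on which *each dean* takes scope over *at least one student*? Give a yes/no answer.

The DP *each dean* is contained in the relative clause *who consults each dean*.
Relative clauses block scope extraction: QR cannot target a position outside the modified NP.
So *each dean* cannot raise high enough to outscope *at least one student*; only the surface ordering *at least one student* > *each dean* is available.
(Only the surface reading survives: one fixed student with respect to all the relevant deans.)

No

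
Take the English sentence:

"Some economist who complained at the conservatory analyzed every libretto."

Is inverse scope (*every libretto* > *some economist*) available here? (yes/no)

Although the sentence contains a relative clause (*who complained at the conservatory*), *every libretto* is outside it, in the matrix VP.
With no island boundary between them, the object can take inverse scope over the subject via ordinary QR within the clause.
So *every libretto* > *some economist* is among the available readings.

Yes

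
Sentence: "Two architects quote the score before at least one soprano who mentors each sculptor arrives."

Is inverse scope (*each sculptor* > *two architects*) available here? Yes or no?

No

Structurally, *each sculptor* is inside the relative clause *who mentors each sculptor*, which is itself inside the adjunct *before at least one soprano who mentors each sculptor arrives*.
Two island boundaries intervene — the relative clause and the adjunct. Either alone would block QR.
*each sculptor* is confined to the island and cannot take scope over *two architects*.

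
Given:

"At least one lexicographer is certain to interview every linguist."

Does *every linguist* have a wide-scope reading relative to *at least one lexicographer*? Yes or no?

Infinitival complements of raising predicates do not block QR; *every linguist* and *at least one lexicographer* are effectively clausemates.
Clause-internal QR can adjoin the lower DP above the subject, yielding the inverse reading.

Yes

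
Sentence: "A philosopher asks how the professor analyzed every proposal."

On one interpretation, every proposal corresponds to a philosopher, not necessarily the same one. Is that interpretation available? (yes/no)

The paraphrase describes the scope ordering *every proposal* > *a philosopher*.
The target quantifier *every proposal* is part of the embedded question *how the professor analyzed every proposal*.
Embedded wh-clauses are opaque for QR, so the quantifier stays inside the question.
*every proposal* > *a philosopher* would require crossing that boundary, which is illicit.

No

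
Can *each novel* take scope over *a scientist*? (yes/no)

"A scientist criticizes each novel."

Yes

Both DPs are arguments of the same predicate; there is no clause or island boundary between them.
Ordinary QR to a clause-peripheral position gives the wide-scope LF for the lower DP.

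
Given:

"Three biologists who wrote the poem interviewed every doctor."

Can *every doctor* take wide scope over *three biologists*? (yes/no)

Yes

Although the sentence contains a relative clause (*who wrote the poem*), *every doctor* is outside it, in the matrix VP.
QR within a single clause is free, so the lower quantifier may take scope over the higher one.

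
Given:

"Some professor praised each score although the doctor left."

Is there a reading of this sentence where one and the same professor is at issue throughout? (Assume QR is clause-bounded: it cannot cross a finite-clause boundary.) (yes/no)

That reading corresponds to *some professor* > *each score*.
Nothing needs to raise for *some professor* > *each score*, so no island constraint is at stake.

Yes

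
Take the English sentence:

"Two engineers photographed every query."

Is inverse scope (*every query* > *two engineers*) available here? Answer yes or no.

Yes

*two engineers* and *every query* are co-arguments of the matrix verb, with nothing but a clause-internal boundary between them.
Since no island is crossed, the inverse ordering is licensed alongside surface scope.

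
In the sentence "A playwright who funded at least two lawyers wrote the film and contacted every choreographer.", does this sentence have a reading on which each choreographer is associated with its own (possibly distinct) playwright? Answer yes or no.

The described interpretation is the *every choreographer* > *a playwright* scoping.
*every choreographer* sits inside one conjunct of the coordinate structure (*contacted every choreographer*).
QR out of a conjunct would have to apply non-ATB, which the CSC forbids.
The inverse ordering *every choreographer* > *a playwright* is therefore underivable.

No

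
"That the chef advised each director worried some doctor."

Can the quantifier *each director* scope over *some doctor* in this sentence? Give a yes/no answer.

No

*each director* occurs within the sentential subject *that the chef advised each director*.
Clausal subjects are scope islands; QR from inside the subject into the matrix is barred.
There is no licit LF on which *each director* c-commands *some doctor*.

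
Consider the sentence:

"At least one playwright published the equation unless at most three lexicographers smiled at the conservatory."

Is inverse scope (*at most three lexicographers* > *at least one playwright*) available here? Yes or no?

*at most three lexicographers* occurs within the adjunct clause *unless at most three lexicographers smiled at the conservatory*.
Adverbial clauses are not L-marked, so they are barriers for QR — the quantifier cannot escape the adjunct.
So *at most three lexicographers* cannot raise to a position above *at least one playwright*.
(Only the surface reading survives: one fixed playwright with respect to all the relevant lexicographers.)

No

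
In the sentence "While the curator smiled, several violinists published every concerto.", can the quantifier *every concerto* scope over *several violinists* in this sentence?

Yes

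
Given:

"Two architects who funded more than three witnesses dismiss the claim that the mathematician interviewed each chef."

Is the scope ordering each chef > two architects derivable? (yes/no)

No

*each chef* is embedded in the complex NP *the claim that the mathematician interviewed each chef*.
Since the clause is the complement of a nominal head, the CNPC blocks scope extraction.
There is no licit LF on which *each chef* c-commands *two architects*.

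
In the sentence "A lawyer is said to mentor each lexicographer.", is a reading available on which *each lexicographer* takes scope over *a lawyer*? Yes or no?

Yes

*each lexicographer* is inside a raising infinitive, which is transparent to QR (no CP barrier), so it behaves as a matrix argument.
No island intervenes, so both surface and inverse scope are derivable.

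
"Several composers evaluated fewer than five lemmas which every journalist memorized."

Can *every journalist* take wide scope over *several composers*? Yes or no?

No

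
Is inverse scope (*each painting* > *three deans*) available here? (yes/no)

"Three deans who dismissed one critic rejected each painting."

The relative clause *who dismissed one critic* modifies *three deans*, but *each painting* is not inside that relative clause — it is an argument of the matrix verb.
Nothing blocks QR of the lower DP to a position above the higher one, so inverse scope is available.
Both orderings are possible: *three deans* > *each painting* and *each painting* > *three deans*.

Yes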